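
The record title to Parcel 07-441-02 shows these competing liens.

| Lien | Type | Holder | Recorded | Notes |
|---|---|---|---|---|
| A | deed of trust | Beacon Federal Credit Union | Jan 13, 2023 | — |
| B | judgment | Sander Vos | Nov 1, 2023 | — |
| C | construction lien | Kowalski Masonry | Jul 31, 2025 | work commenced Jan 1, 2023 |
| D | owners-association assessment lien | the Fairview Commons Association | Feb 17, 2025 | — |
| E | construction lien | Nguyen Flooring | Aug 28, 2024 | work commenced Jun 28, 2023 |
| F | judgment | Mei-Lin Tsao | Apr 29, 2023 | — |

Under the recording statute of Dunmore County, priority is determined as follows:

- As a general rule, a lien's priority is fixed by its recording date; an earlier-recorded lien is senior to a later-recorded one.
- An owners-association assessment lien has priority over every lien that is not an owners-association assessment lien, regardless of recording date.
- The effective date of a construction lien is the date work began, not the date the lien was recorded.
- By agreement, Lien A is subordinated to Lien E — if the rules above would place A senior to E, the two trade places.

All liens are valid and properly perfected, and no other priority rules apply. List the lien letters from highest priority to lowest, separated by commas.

D, C, E, F, A, B

Adjusting effective dates: C relates back to Jan 1, 2023 (work commenced); E's effective date is Jun 28, 2023, when work began.
As an owners-association assessment lien, D is senior to every other lien.
The other liens, earliest effective date first: C (Jan 1, 2023), A (Jan 13, 2023), F (Apr 29, 2023), E (Jun 28, 2023), B (Nov 1, 2023).
A would otherwise be senior to E, so under the subordination agreement A and E exchange positions.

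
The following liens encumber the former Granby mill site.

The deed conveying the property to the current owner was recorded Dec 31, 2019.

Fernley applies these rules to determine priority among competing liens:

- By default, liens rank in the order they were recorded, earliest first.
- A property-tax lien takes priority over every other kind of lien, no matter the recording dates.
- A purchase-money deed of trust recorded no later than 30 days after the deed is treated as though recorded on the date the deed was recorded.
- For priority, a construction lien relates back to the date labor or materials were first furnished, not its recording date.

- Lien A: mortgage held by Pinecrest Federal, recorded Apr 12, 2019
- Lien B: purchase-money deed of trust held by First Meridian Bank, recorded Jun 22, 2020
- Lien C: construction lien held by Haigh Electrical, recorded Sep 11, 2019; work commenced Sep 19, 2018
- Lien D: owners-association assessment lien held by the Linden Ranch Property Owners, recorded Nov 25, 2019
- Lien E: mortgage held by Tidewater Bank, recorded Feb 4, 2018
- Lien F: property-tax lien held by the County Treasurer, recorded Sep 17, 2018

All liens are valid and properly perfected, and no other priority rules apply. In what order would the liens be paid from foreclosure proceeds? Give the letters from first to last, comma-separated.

F, E, C, A, D, B

Effective dates: B missed the 30-day window (174 days after the deed), so its recording date stands; C is treated as recorded Sep 19, 2018, the work-commencement date.
F, as a property-tax lien, has superpriority and ranks first.
The other liens, earliest effective date first: E (Feb 4, 2018), C (Sep 19, 2018), A (Apr 12, 2019), D (Nov 25, 2019), B (Jun 22, 2020).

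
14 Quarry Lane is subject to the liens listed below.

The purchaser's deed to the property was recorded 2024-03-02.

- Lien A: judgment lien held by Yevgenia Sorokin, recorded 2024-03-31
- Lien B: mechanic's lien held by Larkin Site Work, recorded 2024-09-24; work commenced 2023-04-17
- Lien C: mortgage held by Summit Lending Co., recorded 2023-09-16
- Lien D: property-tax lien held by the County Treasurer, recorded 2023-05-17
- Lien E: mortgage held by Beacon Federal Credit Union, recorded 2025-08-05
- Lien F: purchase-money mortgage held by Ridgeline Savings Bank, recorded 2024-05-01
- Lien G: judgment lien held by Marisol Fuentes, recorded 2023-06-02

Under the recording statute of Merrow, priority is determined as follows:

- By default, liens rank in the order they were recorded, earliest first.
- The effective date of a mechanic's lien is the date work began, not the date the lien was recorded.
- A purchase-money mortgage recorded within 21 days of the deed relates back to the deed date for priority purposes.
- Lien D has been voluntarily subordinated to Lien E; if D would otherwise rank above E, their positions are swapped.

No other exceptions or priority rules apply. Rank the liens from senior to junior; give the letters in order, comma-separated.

Effective dates after the stated exceptions: B is treated as recorded 2023-04-17, the work-commencement date; F was recorded 60 days after the deed — beyond 21 days — so no relation-back applies.
Sorted by effective date: B (2023-04-17), D (2023-05-17), G (2023-06-02), C (2023-09-16), A (2024-03-31), F (2024-05-01), E (2025-08-05).
D is senior to E before the subordination, so the two trade places.

B, E, G, C, A, F, D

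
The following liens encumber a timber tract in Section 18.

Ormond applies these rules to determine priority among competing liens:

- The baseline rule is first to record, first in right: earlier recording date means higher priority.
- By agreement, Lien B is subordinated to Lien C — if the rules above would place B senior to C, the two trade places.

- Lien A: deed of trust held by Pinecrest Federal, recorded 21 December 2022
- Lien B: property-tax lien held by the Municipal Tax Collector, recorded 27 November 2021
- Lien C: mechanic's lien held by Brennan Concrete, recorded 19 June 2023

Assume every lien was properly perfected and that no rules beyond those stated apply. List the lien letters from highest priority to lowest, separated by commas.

Sorted by effective date: B (27 November 2021), A (21 December 2022), C (19 June 2023).
B is senior to C before the subordination, so the two trade places.

C, A, B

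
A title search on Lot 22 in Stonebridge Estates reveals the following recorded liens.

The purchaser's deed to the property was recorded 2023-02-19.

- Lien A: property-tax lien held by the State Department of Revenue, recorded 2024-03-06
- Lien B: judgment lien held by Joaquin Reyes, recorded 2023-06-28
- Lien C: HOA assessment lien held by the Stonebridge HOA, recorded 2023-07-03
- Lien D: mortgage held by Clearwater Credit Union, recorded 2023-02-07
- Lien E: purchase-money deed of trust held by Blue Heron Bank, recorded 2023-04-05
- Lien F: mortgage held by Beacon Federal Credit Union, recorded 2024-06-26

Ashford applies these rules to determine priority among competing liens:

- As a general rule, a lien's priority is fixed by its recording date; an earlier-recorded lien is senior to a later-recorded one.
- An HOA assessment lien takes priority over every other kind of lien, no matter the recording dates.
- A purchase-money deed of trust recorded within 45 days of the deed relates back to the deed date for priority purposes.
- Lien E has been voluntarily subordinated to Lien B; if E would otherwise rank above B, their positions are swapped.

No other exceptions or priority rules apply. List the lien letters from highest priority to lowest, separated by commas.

Effective dates after the stated exceptions: E was recorded within the 45-day window, so its effective date is the deed date 2023-02-19.
C, as an HOA assessment lien, has superpriority and ranks first.
Ordering the rest by effective date: D (2023-02-07), E (2023-02-19), B (2023-06-28), A (2024-03-06), F (2024-06-26).
E is senior to B before the subordination, so the two trade places.

C, D, B, E, A, F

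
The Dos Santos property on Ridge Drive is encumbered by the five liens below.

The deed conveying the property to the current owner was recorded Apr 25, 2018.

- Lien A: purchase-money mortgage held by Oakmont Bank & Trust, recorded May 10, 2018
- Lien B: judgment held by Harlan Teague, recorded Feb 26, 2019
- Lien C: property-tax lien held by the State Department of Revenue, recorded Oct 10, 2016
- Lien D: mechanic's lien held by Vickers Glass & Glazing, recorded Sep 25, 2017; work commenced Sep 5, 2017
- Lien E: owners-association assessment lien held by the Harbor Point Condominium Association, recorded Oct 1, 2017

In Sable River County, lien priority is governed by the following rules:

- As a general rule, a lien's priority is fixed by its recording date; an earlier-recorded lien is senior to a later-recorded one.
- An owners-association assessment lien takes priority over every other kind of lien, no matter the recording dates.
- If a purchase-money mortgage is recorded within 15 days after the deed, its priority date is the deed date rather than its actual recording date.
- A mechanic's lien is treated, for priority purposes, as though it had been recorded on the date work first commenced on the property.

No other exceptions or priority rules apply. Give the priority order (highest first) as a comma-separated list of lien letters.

E, C, D, A, B

First, effective dates: A's effective date is the deed date, Apr 25, 2018; D relates back to Sep 5, 2017 (work commenced).
E is an owners-association assessment lien and takes priority over every other lien.
The other liens, earliest effective date first: C (Oct 10, 2016), D (Sep 5, 2017), A (Apr 25, 2018), B (Feb 26, 2019).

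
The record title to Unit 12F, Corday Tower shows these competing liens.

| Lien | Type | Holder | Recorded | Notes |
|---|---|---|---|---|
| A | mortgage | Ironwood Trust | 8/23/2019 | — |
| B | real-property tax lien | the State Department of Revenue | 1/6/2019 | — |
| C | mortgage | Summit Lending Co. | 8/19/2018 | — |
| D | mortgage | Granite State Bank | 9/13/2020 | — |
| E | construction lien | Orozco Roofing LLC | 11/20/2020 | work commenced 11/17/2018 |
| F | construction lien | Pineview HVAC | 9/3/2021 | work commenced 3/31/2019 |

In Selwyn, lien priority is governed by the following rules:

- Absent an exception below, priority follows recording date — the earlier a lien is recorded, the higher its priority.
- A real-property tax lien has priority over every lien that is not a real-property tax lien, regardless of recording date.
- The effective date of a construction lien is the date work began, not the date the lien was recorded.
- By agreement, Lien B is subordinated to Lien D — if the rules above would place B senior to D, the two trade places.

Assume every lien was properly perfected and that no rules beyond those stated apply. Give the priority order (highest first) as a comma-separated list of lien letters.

D, C, E, F, A, B

Effective dates after the stated exceptions: E's effective date is 11/17/2018, when work began; F's effective date is 3/31/2019, when work began.
B is a real-property tax lien, so it outranks all other liens regardless of date.
Ordering the rest by effective date: C (8/19/2018), E (11/17/2018), F (3/31/2019), A (8/23/2019), D (9/13/2020).
The subordination applies — B was senior to D — so B and D swap.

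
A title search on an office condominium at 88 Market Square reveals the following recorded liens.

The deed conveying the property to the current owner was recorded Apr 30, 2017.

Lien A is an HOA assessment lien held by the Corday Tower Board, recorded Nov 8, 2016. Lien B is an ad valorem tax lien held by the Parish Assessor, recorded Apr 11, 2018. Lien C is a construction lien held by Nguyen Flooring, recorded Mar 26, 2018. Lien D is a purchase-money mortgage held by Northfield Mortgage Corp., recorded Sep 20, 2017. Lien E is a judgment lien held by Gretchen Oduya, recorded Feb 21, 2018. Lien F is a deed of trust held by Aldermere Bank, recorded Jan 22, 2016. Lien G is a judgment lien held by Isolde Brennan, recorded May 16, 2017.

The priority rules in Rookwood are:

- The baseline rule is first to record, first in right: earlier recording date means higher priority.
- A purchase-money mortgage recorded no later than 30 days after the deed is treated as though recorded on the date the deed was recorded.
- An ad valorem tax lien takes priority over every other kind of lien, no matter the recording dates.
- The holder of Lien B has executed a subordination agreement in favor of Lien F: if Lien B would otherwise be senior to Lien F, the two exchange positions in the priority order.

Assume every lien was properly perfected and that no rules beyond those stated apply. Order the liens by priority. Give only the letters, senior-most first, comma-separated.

F, B, A, G, D, E, C

Effective dates: D missed the 30-day window (143 days after the deed), so its recording date stands.
B is an ad valorem tax lien, so it outranks all other liens regardless of date.
Ordering the rest by effective date: F (Jan 22, 2016), A (Nov 8, 2016), G (May 16, 2017), D (Sep 20, 2017), E (Feb 21, 2018), C (Mar 26, 2018).
Because B would otherwise rank above F, the subordination swaps them.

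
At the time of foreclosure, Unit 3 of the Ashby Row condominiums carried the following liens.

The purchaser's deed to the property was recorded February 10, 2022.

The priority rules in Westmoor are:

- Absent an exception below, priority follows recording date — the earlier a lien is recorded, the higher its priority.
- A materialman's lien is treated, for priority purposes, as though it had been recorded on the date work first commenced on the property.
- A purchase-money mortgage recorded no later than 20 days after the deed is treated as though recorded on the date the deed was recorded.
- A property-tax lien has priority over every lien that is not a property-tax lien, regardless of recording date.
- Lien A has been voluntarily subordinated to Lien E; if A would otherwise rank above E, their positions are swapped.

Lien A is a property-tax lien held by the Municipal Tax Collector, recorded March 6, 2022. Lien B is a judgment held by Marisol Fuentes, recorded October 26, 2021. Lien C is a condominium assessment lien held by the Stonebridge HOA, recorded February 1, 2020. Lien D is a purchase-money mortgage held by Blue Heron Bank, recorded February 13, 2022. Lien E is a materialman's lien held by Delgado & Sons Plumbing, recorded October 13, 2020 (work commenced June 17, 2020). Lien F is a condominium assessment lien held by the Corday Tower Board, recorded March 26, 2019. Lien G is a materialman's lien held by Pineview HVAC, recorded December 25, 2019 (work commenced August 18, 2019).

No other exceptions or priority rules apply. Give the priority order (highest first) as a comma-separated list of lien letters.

First, effective dates: D relates back to the deed date February 10, 2022; E's effective date is June 17, 2020, when work began; G relates back to August 18, 2019 (work commenced).
A is a property-tax lien and takes priority over every other lien.
The other liens, earliest effective date first: F (March 26, 2019), G (August 18, 2019), C (February 1, 2020), E (June 17, 2020), B (October 26, 2021), D (February 10, 2022).
The subordination applies — A was senior to E — so A and E swap.

E, F, G, C, A, B, D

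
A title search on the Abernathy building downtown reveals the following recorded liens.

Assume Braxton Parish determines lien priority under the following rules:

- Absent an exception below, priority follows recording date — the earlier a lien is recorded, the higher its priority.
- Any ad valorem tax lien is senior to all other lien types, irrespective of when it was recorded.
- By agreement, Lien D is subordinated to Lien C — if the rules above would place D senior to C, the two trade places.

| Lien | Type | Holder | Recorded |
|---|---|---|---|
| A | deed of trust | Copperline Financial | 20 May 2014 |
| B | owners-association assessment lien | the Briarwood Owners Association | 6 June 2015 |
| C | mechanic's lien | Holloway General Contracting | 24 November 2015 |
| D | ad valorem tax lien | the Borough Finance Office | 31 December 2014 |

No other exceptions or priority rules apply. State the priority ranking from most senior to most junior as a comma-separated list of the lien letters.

D is an ad valorem tax lien, so it outranks all other liens regardless of date.
The other liens, earliest effective date first: A (20 May 2014), B (6 June 2015), C (24 November 2015).
D would otherwise be senior to C, so under the subordination agreement D and C exchange positions.

C, A, B, D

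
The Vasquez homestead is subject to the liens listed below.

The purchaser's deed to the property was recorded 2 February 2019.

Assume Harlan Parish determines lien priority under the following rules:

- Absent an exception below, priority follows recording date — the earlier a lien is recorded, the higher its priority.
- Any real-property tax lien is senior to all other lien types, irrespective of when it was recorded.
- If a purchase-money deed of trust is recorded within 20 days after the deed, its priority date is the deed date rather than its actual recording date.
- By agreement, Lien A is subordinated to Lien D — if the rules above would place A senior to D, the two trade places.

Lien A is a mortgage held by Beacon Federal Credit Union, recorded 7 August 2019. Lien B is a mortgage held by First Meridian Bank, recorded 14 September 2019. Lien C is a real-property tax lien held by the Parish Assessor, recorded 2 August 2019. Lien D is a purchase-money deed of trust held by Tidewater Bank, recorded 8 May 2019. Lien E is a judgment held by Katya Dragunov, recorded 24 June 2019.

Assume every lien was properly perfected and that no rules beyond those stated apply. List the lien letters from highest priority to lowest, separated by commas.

Adjusting effective dates: D was recorded 95 days after the deed, outside the 20-day window, so it keeps its recording date.
C is a real-property tax lien, so it outranks all other liens regardless of date.
Remaining liens by effective date: D (8 May 2019), E (24 June 2019), A (7 August 2019), B (14 September 2019).
A is already junior to D, so the subordination agreement changes nothing.

C, D, E, A, B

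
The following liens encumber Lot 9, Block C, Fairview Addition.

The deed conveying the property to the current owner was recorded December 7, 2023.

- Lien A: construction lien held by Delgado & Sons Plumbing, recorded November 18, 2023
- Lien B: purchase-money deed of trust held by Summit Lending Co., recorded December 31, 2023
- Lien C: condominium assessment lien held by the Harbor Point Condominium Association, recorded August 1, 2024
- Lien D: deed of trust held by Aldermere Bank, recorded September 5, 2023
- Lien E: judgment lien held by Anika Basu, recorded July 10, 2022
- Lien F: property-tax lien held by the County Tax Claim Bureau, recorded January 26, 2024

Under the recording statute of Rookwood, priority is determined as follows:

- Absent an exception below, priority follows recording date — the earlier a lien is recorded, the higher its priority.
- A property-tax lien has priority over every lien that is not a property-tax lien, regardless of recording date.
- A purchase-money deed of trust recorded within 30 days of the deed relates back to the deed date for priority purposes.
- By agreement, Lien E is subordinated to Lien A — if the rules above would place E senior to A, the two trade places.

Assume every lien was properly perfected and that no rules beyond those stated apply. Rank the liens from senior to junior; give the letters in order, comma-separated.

First, effective dates: B's effective date is the deed date, December 7, 2023.
As a property-tax lien, F is senior to every other lien.
Remaining liens by effective date: E (July 10, 2022), D (September 5, 2023), A (November 18, 2023), B (December 7, 2023), C (August 1, 2024).
E would otherwise be senior to A, so under the subordination agreement E and A exchange positions.

F, A, D, E, B, C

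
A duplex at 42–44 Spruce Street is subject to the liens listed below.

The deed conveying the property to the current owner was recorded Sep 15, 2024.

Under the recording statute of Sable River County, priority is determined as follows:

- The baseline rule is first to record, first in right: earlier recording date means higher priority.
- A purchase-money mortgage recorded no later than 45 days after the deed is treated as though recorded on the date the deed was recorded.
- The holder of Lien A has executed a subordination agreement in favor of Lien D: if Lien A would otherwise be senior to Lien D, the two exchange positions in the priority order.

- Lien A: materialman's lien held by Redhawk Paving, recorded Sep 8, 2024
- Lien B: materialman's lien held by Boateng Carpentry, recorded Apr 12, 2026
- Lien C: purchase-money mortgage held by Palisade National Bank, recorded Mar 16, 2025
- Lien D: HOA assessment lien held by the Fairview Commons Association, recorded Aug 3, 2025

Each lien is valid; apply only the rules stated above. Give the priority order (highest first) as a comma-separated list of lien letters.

D, C, A, B

Effective dates: C was recorded 182 days after the deed — beyond 45 days — so no relation-back applies.
Ordering by effective date: A (Sep 8, 2024), C (Mar 16, 2025), D (Aug 3, 2025), B (Apr 12, 2026).
A is senior to D before the subordination, so the two trade places.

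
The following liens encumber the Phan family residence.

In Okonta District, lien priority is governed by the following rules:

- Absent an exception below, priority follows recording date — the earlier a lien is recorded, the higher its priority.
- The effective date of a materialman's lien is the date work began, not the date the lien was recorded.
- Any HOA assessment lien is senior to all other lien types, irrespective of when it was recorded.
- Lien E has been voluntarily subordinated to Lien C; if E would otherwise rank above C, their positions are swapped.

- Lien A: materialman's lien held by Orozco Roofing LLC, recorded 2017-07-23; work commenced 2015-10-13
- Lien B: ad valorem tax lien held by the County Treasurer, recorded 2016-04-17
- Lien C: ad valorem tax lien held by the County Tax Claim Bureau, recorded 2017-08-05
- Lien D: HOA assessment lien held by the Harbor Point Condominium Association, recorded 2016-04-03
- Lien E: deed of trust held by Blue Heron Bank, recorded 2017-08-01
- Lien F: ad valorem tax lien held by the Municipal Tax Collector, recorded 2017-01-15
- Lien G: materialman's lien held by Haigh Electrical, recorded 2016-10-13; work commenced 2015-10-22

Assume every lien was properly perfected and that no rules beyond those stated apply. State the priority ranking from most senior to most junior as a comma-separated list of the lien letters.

Effective dates after the stated exceptions: A's effective date is 2015-10-13, when work began; G relates back to 2015-10-22 (work commenced).
D is an HOA assessment lien and takes priority over every other lien.
The other liens, earliest effective date first: A (2015-10-13), G (2015-10-22), B (2016-04-17), F (2017-01-15), E (2017-08-01), C (2017-08-05).
Because E would otherwise rank above C, the subordination swaps them.

D, A, G, B, F, C, E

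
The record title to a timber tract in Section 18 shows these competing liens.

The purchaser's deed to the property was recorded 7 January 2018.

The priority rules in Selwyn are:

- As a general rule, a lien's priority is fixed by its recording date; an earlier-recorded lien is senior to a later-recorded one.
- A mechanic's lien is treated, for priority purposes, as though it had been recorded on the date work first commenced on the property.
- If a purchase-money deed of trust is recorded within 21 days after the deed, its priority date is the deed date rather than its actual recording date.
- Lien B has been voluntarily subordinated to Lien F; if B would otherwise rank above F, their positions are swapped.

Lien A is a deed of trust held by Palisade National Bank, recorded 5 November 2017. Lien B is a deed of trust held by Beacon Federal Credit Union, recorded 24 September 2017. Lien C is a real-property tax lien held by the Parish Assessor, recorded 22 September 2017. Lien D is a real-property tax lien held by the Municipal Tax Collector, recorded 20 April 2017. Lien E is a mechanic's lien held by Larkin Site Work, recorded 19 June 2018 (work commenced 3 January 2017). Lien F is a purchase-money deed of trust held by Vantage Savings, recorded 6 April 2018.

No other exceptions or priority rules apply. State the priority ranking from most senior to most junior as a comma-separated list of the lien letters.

E, D, C, F, A, B

Adjusting effective dates: E is treated as recorded 3 January 2017, the work-commencement date; F missed the 21-day window (89 days after the deed), so its recording date stands.
By effective date, earliest first: E (3 January 2017), D (20 April 2017), C (22 September 2017), B (24 September 2017), A (5 November 2017), F (6 April 2018).
B would otherwise be senior to F, so under the subordination agreement B and F exchange positions.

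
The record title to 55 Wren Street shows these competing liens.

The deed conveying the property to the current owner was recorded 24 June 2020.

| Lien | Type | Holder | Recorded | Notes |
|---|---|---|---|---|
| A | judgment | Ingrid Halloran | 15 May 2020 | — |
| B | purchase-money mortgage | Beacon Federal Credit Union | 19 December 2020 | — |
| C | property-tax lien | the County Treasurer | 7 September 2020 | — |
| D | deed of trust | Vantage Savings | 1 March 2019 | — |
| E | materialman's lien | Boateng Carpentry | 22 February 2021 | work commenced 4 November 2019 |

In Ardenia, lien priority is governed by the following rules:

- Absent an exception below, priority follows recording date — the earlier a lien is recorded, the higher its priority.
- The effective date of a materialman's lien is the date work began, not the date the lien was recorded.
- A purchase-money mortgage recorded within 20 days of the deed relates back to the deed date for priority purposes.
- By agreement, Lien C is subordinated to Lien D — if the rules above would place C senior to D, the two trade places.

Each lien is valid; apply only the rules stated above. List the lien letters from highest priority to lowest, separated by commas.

D, E, A, C, B

Effective dates: B was recorded 178 days after the deed — beyond 20 days — so no relation-back applies; E relates back to 4 November 2019 (work commenced).
By effective date: D (1 March 2019), E (4 November 2019), A (15 May 2020), C (7 September 2020), B (19 December 2020).
C already ranks below D; the subordination has no effect.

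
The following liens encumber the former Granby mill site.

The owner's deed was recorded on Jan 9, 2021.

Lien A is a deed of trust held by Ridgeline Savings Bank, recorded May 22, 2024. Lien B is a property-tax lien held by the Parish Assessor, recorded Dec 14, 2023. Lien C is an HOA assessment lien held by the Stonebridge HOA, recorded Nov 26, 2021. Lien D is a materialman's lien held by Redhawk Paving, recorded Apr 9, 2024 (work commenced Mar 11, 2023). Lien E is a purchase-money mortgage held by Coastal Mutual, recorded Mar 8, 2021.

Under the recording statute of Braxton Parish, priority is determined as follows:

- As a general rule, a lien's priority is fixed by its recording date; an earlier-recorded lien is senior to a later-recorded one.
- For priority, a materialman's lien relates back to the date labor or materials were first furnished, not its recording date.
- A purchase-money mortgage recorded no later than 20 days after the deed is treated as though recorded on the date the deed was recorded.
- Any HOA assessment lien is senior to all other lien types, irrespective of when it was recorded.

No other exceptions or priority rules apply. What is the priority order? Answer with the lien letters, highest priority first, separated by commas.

C, E, D, B, A

Effective dates after the stated exceptions: D relates back to Mar 11, 2023 (work commenced); E missed the 20-day window (58 days after the deed), so its recording date stands.
C, as an HOA assessment lien, has superpriority and ranks first.
The other liens, earliest effective date first: E (Mar 8, 2021), D (Mar 11, 2023), B (Dec 14, 2023), A (May 22, 2024).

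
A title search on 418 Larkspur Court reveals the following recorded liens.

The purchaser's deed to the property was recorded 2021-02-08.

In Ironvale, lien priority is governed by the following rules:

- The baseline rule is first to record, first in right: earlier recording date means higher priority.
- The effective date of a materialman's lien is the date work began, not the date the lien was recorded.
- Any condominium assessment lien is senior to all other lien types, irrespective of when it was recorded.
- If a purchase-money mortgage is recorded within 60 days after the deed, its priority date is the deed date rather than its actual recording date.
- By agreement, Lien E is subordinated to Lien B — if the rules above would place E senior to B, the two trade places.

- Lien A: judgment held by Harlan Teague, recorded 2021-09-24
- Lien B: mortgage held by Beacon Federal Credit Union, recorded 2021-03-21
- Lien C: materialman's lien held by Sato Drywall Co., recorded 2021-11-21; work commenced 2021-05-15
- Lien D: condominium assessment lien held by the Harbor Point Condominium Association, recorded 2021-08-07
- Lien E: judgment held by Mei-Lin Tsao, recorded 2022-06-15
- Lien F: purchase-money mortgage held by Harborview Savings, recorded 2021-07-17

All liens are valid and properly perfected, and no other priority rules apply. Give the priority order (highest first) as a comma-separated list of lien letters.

D, B, C, F, A, E

Effective dates after the stated exceptions: C's effective date is 2021-05-15, when work began; F missed the 60-day window (159 days after the deed), so its recording date stands.
D is a condominium assessment lien and takes priority over every other lien.
Among the remaining liens, by effective date: B (2021-03-21), C (2021-05-15), F (2021-07-17), A (2021-09-24), E (2022-06-15).
E already ranks below B; the subordination has no effect.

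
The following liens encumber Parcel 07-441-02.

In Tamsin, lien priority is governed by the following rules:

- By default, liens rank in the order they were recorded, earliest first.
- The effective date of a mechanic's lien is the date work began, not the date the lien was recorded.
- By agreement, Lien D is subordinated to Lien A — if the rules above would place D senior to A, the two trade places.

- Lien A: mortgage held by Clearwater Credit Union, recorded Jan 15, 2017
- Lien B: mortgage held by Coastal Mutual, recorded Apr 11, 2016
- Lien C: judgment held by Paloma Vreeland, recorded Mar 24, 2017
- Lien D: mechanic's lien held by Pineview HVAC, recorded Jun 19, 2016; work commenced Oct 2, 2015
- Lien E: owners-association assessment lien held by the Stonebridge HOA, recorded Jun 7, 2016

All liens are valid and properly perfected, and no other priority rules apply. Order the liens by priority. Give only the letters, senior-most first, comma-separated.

Effective dates after the stated exceptions: D is treated as recorded Oct 2, 2015, the work-commencement date.
By effective date, earliest first: D (Oct 2, 2015), B (Apr 11, 2016), E (Jun 7, 2016), A (Jan 15, 2017), C (Mar 24, 2017).
D would otherwise be senior to A, so under the subordination agreement D and A exchange positions.

A, B, E, D, C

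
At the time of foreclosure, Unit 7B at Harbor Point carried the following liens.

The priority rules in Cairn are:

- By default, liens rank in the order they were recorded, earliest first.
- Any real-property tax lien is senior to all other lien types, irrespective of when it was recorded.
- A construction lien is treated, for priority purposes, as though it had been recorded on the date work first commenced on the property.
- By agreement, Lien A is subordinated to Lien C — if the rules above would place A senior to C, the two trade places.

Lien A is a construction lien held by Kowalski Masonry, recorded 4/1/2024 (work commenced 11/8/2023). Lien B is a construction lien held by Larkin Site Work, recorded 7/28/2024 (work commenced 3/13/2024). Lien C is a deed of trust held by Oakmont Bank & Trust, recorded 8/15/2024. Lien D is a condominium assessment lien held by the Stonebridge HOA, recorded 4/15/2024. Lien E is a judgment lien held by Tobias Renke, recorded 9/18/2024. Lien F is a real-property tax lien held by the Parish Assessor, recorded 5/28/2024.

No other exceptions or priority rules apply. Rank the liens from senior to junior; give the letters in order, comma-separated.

First, effective dates: A is treated as recorded 11/8/2023, the work-commencement date; B's effective date is 3/13/2024, when work began.
F is a real-property tax lien and takes priority over every other lien.
The other liens, earliest effective date first: A (11/8/2023), B (3/13/2024), D (4/15/2024), C (8/15/2024), E (9/18/2024).
The subordination applies — A was senior to C — so A and C swap.

F, C, B, D, A, E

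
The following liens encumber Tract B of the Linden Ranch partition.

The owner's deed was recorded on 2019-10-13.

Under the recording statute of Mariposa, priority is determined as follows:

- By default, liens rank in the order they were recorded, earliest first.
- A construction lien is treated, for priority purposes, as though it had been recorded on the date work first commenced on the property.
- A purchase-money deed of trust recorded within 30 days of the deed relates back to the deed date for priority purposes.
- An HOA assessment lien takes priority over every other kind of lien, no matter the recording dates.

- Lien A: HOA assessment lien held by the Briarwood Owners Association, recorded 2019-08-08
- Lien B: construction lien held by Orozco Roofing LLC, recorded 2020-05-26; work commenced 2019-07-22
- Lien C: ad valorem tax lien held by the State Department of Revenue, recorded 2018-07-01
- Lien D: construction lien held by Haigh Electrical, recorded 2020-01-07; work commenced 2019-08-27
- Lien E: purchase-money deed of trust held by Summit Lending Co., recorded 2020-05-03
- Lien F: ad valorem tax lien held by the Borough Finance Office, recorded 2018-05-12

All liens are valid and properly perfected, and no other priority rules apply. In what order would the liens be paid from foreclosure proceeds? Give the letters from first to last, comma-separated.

A, F, C, B, D, E

Effective dates after the stated exceptions: B's effective date is 2019-07-22, when work began; D relates back to 2019-08-27 (work commenced); E missed the 30-day window (203 days after the deed), so its recording date stands.
A is an HOA assessment lien, so it outranks all other liens regardless of date.
Ordering the rest by effective date: F (2018-05-12), C (2018-07-01), B (2019-07-22), D (2019-08-27), E (2020-05-03).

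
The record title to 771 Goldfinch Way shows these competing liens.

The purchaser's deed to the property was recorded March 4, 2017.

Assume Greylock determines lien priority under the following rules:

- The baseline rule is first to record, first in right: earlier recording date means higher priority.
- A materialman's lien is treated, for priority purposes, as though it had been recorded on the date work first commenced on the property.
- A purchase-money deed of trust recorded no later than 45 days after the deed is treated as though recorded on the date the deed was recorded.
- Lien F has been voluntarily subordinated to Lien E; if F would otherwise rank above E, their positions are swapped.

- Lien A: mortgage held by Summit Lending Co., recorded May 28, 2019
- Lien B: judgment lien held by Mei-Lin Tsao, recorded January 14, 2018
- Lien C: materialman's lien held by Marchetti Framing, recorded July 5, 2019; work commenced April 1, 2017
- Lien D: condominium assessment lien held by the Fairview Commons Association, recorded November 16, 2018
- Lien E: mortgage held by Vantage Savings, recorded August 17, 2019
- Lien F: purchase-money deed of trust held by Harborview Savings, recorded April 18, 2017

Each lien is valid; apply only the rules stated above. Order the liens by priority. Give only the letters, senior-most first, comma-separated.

First, effective dates: C relates back to April 1, 2017 (work commenced); F was recorded within the 45-day window, so its effective date is the deed date March 4, 2017.
Ordering by effective date: F (March 4, 2017), C (April 1, 2017), B (January 14, 2018), D (November 16, 2018), A (May 28, 2019), E (August 17, 2019).
Because F would otherwise rank above E, the subordination swaps them.

E, C, B, D, A, F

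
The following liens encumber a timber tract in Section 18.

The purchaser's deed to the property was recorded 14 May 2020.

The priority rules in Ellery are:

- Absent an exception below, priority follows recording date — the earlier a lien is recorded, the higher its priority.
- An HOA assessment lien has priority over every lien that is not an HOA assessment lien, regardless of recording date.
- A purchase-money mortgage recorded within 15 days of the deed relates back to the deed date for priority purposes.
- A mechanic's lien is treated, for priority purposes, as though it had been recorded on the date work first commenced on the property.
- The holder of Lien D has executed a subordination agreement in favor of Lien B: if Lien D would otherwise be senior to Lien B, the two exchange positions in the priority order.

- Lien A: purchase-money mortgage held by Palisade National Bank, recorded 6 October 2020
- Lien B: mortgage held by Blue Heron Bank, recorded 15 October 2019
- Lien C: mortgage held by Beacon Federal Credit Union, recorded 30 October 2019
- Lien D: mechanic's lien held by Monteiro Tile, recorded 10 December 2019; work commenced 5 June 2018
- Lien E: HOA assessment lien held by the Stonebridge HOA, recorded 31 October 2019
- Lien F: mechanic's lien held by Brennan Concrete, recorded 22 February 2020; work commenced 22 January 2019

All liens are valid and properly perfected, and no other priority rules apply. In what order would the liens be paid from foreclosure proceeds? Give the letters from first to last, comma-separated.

E, B, F, D, C, A

Effective dates: A was recorded 145 days after the deed — beyond 15 days — so no relation-back applies; D's effective date is 5 June 2018, when work began; F's effective date is 22 January 2019, when work began.
E is an HOA assessment lien, so it outranks all other liens regardless of date.
Among the remaining liens, by effective date: D (5 June 2018), F (22 January 2019), B (15 October 2019), C (30 October 2019), A (6 October 2020).
Because D would otherwise rank above B, the subordination swaps them.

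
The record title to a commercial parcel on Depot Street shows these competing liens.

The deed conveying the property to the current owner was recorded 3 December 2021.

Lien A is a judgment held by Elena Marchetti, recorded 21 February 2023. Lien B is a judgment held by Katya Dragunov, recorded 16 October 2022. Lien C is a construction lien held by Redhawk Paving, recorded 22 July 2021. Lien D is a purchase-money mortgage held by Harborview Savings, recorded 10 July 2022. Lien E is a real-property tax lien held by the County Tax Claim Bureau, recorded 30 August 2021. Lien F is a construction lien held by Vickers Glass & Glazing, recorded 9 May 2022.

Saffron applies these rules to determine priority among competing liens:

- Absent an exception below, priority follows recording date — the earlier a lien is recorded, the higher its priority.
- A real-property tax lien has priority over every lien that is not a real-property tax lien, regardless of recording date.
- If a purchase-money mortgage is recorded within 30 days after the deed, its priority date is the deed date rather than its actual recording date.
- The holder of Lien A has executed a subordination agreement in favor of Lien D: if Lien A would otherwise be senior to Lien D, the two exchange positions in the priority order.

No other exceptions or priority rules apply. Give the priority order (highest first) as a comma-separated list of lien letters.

E, C, F, D, B, A

Effective dates after the stated exceptions: D was recorded 219 days after the deed, outside the 30-day window, so it keeps its recording date.
E is a real-property tax lien, so it outranks all other liens regardless of date.
Among the remaining liens, by effective date: C (22 July 2021), F (9 May 2022), D (10 July 2022), B (16 October 2022), A (21 February 2023).
A is already junior to D, so the subordination agreement changes nothing.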